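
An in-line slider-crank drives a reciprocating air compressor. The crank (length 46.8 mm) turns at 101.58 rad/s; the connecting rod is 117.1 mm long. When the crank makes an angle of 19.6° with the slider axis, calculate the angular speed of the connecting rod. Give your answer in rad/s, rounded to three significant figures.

38.6

ω = 101.6 rad/s
The rod makes angle φ with the slider axis where L sinφ = r sinθ; differentiating, L cosφ·φ̇ = r ω cosθ.
L cosφ = √(L² − r² sin²θ) = 0.11604 m.
|ω_rod| = r ω |cosθ| / √(L² − r² sin²θ) = 0.0468·101.6·0.94206/0.11604 = 38.593 rad/s.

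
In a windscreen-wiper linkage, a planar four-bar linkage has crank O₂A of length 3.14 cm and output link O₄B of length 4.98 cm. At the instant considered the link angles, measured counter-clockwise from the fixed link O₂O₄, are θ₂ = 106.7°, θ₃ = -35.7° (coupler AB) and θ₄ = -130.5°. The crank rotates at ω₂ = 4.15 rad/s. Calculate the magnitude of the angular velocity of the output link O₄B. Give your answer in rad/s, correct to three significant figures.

1.60

ω₂ = 4.15 rad/s
Differentiating the loop-closure r₂e^{iθ₂}+r₃e^{iθ₃}=r₁+r₄e^{iθ₄} gives r₂ω₂e^{iθ₂}+r₃ω₃e^{iθ₃}=r₄ω₄e^{iθ₄}.
Eliminating the other unknown: ω₄ = r₂ω₂ sin(θ₂−θ₃) / [r₄ sin(θ₄−θ₃)].
Numerator sine = +0.61015; denominator sine = -0.99649.
Result = 0.0314·4.15·(+0.61015) / (0.0498·(-0.99649)) = -1.6022 rad/s; magnitude 1.6022 rad/s.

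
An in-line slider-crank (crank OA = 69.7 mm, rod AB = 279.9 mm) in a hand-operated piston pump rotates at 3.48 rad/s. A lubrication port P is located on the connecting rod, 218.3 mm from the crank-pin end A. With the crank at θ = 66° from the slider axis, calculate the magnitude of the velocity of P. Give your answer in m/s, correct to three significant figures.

0.241

ω = 3.48 rad/s.  Crank-pin speed |V_A| = rω = 0.24256 m/s, perpendicular to OA.
Rod angle: sinφ = −(r/L) sinθ ⇒ φ = -13.149°; ω_rod = −rω cosθ/√(L²−r²sin²θ) = -0.36196 rad/s.
V_P = V_A + ω_rod × AP, with AP = 0.2183 m along the rod.
Components: V_Px = −rω sinθ − a·ω_rod·sinφ = -0.23956 m/s;  V_Py = rω cosθ + a·ω_rod·cosφ = +0.021712 m/s.
|V_P| = √(V_Px² + V_Py²) = 0.24054 m/s.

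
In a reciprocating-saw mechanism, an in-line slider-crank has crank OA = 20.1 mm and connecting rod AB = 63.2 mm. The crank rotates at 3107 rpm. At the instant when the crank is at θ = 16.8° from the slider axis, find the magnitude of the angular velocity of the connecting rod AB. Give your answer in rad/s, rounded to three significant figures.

99.5

ω = 325.4 rad/s (converted from 3107 rpm).
The rod makes angle φ with the slider axis where L sinφ = r sinθ; differentiating, L cosφ·φ̇ = r ω cosθ.
L cosφ = √(L² − r² sin²θ) = 0.062932 m.
|ω_rod| = r ω |cosθ| / √(L² − r² sin²θ) = 0.0201·325.4·0.95732/0.062932 = 99.483 rad/s.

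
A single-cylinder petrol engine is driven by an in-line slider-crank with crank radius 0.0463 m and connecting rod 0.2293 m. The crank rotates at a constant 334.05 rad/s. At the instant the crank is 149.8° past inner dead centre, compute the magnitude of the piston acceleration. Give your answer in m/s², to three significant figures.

3940

ω = 334.1 rad/s
x(θ) = r cosθ + √(L² − r² sin²θ); with ω constant, a = ω²·d²x/dθ².
d²x/dθ² = −r cosθ − r²(cos2θ)/√u − r⁴ sin²2θ/(4u^{3/2}),  u = L² − r² sin²θ = 0.0520361 m².
Substituting r = 0.0463 m, L = 0.2293 m, θ = 149.8°: d²x/dθ² = +0.035301 m.
a = ω²·d²x/dθ² = (334.1)²·(+0.035301) = +3939.2 m/s²;  |a| = 3939.2 m/s².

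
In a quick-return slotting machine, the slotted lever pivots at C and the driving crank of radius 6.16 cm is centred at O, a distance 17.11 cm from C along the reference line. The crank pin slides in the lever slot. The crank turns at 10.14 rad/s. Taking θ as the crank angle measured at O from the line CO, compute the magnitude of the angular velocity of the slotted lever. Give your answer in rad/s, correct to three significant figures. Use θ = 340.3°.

ω = 10.14 rad/s
Crank pin A relative to C: A = (d + r cosθ, r sinθ); lever angle φ = atan2(r sinθ, d + r cosθ).
Differentiating tanφ: φ̇ = rω(d cosθ + r)/(d² + r² + 2dr cosθ).
d² + r² + 2dr cosθ = |CA|² = 0.0529155 m²;  d cosθ + r = +0.22269 m.
|ω_lever| = |0.0616·10.14·+0.22269| / 0.0529155 = 2.6286 rad/s.

2.63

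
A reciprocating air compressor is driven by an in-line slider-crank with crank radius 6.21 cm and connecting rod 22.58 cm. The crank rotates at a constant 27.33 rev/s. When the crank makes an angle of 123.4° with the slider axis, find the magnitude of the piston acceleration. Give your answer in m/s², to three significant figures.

ω = 2π·27.3 = 171.7 rad/s
x(θ) = r cosθ + √(L² − r² sin²θ); with ω constant, a = ω²·d²x/dθ².
d²x/dθ² = −r cosθ − r²(cos2θ)/√u − r⁴ sin²2θ/(4u^{3/2}),  u = L² − r² sin²θ = 0.0482978 m².
Substituting r = 0.0621 m, L = 0.2258 m, θ = 123.4°: d²x/dθ² = +0.040802 m.
a = ω²·d²x/dθ² = (171.7)²·(+0.040802) = +1203.1 m/s²;  |a| = 1203.1 m/s².

1200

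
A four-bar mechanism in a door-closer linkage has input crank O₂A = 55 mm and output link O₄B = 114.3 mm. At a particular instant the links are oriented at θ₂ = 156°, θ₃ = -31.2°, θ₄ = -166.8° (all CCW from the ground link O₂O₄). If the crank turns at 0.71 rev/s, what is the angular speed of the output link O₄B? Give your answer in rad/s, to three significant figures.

ω₂ = 4.461 rad/s (from 0.71 rev/s).
Differentiating the loop-closure r₂e^{iθ₂}+r₃e^{iθ₃}=r₁+r₄e^{iθ₄} gives r₂ω₂e^{iθ₂}+r₃ω₃e^{iθ₃}=r₄ω₄e^{iθ₄}.
Eliminating the other unknown: ω₄ = r₂ω₂ sin(θ₂−θ₃) / [r₄ sin(θ₄−θ₃)].
Numerator sine = -0.12533; denominator sine = -0.69966.
Result = 0.055·4.461·(-0.12533) / (0.1143·(-0.69966)) = +0.38453 rad/s; magnitude 0.38453 rad/s.

0.385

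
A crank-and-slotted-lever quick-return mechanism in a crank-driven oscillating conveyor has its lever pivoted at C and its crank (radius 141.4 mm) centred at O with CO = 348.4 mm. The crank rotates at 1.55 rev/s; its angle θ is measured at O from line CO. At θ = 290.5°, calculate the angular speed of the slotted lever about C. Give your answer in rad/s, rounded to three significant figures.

ω = 9.739 rad/s (from 1.55 rev/s).
Crank pin A relative to C: A = (d + r cosθ, r sinθ); lever angle φ = atan2(r sinθ, d + r cosθ).
Differentiating tanφ: φ̇ = rω(d cosθ + r)/(d² + r² + 2dr cosθ).
d² + r² + 2dr cosθ = |CA|² = 0.175882 m²;  d cosθ + r = +0.26341 m.
|ω_lever| = |0.1414·9.739·+0.26341| / 0.175882 = 2.0624 rad/s.

2.06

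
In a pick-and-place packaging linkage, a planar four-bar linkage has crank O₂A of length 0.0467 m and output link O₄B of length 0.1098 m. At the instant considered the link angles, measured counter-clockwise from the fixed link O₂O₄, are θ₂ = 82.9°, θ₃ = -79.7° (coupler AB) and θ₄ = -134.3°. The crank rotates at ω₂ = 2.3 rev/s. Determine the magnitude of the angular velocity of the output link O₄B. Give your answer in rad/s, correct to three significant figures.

2.25

ω₂ = 14.45 rad/s (from 2.3 rev/s).
Differentiating the loop-closure r₂e^{iθ₂}+r₃e^{iθ₃}=r₁+r₄e^{iθ₄} gives r₂ω₂e^{iθ₂}+r₃ω₃e^{iθ₃}=r₄ω₄e^{iθ₄}.
Eliminating the other unknown: ω₄ = r₂ω₂ sin(θ₂−θ₃) / [r₄ sin(θ₄−θ₃)].
Numerator sine = +0.29904; denominator sine = -0.81513.
Result = 0.0467·14.45·(+0.29904) / (0.1098·(-0.81513)) = -2.2549 rad/s; magnitude 2.2549 rad/s.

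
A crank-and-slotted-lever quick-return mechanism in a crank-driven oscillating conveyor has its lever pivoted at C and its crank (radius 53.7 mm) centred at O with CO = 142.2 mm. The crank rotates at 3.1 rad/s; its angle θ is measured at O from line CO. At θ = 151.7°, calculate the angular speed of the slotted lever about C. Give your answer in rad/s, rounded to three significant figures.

1.23

ω = 3.1 rad/s
Crank pin A relative to C: A = (d + r cosθ, r sinθ); lever angle φ = atan2(r sinθ, d + r cosθ).
Differentiating tanφ: φ̇ = rω(d cosθ + r)/(d² + r² + 2dr cosθ).
d² + r² + 2dr cosθ = |CA|² = 0.00965763 m²;  d cosθ + r = -0.071504 m.
|ω_lever| = |0.0537·3.1·-0.071504| / 0.00965763 = 1.2325 rad/s.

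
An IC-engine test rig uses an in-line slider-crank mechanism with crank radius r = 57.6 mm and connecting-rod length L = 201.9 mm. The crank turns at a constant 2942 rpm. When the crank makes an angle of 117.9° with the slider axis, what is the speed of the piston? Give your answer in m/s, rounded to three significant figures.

13.5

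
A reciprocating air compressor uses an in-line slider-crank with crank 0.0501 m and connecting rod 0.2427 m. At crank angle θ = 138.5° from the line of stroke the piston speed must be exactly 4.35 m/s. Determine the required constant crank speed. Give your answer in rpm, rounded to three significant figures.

For an in-line slider-crank, |v_piston| = rω|sinθ|·[1 + r cosθ/√(L² − r² sin²θ)].
With r = 0.0501 m, L = 0.2427 m, θ = 138.5°: the bracketed kinematic factor |dx/dθ| = 0.028016 m.
ω = v/|dx/dθ| = 4.35/0.028016 = 155.27 rad/s.
N = 60ω/(2π) = 1482.7 rpm.

1480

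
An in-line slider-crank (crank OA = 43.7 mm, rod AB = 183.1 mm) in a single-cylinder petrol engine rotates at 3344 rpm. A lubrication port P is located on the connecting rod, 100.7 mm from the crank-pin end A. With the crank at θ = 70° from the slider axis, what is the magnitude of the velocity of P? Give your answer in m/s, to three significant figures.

15.2

ω = 350.2 rad/s.  Crank-pin speed |V_A| = rω = 15.303 m/s, perpendicular to OA.
Rod angle: sinφ = −(r/L) sinθ ⇒ φ = -12.960°; ω_rod = −rω cosθ/√(L²−r²sin²θ) = -29.332 rad/s.
V_P = V_A + ω_rod × AP, with AP = 0.1007 m along the rod.
Components: V_Px = −rω sinθ − a·ω_rod·sinφ = -15.043 m/s;  V_Py = rω cosθ + a·ω_rod·cosφ = +2.3554 m/s.
|V_P| = √(V_Px² + V_Py²) = 15.226 m/s.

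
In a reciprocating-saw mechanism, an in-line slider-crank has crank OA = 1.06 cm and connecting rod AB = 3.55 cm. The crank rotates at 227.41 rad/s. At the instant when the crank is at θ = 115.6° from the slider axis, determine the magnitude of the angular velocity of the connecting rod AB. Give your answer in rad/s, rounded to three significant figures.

30.5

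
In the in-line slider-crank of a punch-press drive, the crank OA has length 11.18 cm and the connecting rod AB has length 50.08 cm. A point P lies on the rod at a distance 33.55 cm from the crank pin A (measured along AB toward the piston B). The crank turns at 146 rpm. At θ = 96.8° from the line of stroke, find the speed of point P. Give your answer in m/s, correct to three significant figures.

1.67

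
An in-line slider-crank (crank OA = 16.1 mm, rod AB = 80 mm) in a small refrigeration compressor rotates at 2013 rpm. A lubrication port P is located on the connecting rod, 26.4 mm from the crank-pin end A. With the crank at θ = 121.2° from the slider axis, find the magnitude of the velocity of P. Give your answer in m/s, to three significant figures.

3.04

ω = 210.8 rad/s.  Crank-pin speed |V_A| = rω = 3.3939 m/s, perpendicular to OA.
Rod angle: sinφ = −(r/L) sinθ ⇒ φ = -9.912°; ω_rod = −rω cosθ/√(L²−r²sin²θ) = +22.31 rad/s.
V_P = V_A + ω_rod × AP, with AP = 0.0264 m along the rod.
Components: V_Px = −rω sinθ − a·ω_rod·sinφ = -2.8016 m/s;  V_Py = rω cosθ + a·ω_rod·cosφ = -1.1779 m/s.
|V_P| = √(V_Px² + V_Py²) = 3.0392 m/s.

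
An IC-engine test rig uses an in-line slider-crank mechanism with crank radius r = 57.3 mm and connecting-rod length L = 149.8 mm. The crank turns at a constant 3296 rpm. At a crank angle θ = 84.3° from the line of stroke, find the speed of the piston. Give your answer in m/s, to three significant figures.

ω = 2π·3296/60 = 345.2 rad/s
For an in-line slider-crank, x = r cosθ + √(L² − r² sin²θ), so v = −rω sinθ·[1 + r cosθ/√(L² − r² sin²θ)].
With r = 0.0573 m, L = 0.1498 m, θ = 84.3°: √(L² − r² sin²θ) = 0.13852 m.
v = −0.0573·345.2·0.99506·[1 + 0.0573·0.09932/0.13852] = -20.488 m/s.
|v| = 20.488 m/s.

20.5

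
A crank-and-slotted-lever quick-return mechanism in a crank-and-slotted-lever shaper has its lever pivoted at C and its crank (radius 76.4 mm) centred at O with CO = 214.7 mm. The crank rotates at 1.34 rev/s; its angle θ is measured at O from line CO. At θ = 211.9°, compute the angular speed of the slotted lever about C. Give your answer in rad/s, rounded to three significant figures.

2.83

ω = 8.419 rad/s (from 1.34 rev/s).
Crank pin A relative to C: A = (d + r cosθ, r sinθ); lever angle φ = atan2(r sinθ, d + r cosθ).
Differentiating tanφ: φ̇ = rω(d cosθ + r)/(d² + r² + 2dr cosθ).
d² + r² + 2dr cosθ = |CA|² = 0.0240815 m²;  d cosθ + r = -0.10587 m.
|ω_lever| = |0.0764·8.419·-0.10587| / 0.0240815 = 2.828 rad/s.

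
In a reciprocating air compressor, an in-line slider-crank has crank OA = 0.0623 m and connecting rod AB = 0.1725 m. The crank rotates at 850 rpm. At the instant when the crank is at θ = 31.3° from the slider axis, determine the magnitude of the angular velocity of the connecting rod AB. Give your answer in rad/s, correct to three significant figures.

ω = 89.01 rad/s (converted from 850 rpm).
The rod makes angle φ with the slider axis where L sinφ = r sinθ; differentiating, L cosφ·φ̇ = r ω cosθ.
L cosφ = √(L² − r² sin²θ) = 0.16944 m.
|ω_rod| = r ω |cosθ| / √(L² − r² sin²θ) = 0.0623·89.01·0.85446/0.16944 = 27.965 rad/s.

28.0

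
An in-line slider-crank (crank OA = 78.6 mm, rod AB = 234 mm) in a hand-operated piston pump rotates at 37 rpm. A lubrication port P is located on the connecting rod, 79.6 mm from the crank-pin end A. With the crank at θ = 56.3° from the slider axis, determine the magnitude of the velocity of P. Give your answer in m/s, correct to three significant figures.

0.292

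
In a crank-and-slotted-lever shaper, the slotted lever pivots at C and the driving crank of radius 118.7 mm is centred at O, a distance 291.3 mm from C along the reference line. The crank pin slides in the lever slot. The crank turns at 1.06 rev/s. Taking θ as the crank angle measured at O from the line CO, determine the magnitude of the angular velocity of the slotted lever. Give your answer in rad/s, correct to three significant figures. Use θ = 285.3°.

ω = 6.66 rad/s (from 1.06 rev/s).
Crank pin A relative to C: A = (d + r cosθ, r sinθ); lever angle φ = atan2(r sinθ, d + r cosθ).
Differentiating tanφ: φ̇ = rω(d cosθ + r)/(d² + r² + 2dr cosθ).
d² + r² + 2dr cosθ = |CA|² = 0.117193 m²;  d cosθ + r = +0.19557 m.
|ω_lever| = |0.1187·6.66·+0.19557| / 0.117193 = 1.3192 rad/s.

1.32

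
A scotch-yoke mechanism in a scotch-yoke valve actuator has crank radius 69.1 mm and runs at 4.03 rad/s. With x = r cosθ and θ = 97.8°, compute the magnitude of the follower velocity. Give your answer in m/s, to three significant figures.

0.276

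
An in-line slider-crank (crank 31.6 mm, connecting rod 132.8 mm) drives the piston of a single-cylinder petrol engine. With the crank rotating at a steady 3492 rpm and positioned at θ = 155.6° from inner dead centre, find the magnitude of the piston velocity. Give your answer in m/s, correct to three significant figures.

3.73

ω = 2π·3492/60 = 365.7 rad/s
For an in-line slider-crank, x = r cosθ + √(L² − r² sin²θ), so v = −rω sinθ·[1 + r cosθ/√(L² − r² sin²θ)].
With r = 0.0316 m, L = 0.1328 m, θ = 155.6°: √(L² − r² sin²θ) = 0.13216 m.
v = −0.0316·365.7·0.41310·[1 + 0.0316·-0.91068/0.13216] = -3.7342 m/s.
|v| = 3.7342 m/s.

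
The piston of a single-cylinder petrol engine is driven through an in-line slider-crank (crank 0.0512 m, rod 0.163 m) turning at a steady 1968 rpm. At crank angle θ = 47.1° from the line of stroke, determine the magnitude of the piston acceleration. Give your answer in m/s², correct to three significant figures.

1450

ω = 2π·1968/60 = 206.1 rad/s
x(θ) = r cosθ + √(L² − r² sin²θ); with ω constant, a = ω²·d²x/dθ².
d²x/dθ² = −r cosθ − r²(cos2θ)/√u − r⁴ sin²2θ/(4u^{3/2}),  u = L² − r² sin²θ = 0.0251623 m².
Substituting r = 0.0512 m, L = 0.163 m, θ = 47.1°: d²x/dθ² = -0.034071 m.
a = ω²·d²x/dθ² = (206.1)²·(-0.034071) = -1447.1 m/s²;  |a| = 1447.1 m/s².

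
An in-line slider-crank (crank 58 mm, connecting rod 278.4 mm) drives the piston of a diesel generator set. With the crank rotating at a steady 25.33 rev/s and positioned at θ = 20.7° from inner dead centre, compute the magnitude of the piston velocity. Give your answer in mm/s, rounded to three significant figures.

3900

ω = 2π·25.3 = 159.2 rad/s
For an in-line slider-crank, x = r cosθ + √(L² − r² sin²θ), so v = −rω sinθ·[1 + r cosθ/√(L² − r² sin²θ)].
With r = 0.058 m, L = 0.2784 m, θ = 20.7°: √(L² − r² sin²θ) = 0.27764 m.
v = −0.058·159.2·0.35347·[1 + 0.058·0.93544/0.27764] = -3.9005 m/s.
|v| = 3.9005 m/s = 3900.5 mm/s.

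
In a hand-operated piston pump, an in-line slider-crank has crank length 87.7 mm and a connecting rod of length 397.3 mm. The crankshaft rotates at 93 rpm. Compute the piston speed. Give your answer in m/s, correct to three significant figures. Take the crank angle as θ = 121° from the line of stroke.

ω = 2π·93/60 = 9.739 rad/s
For an in-line slider-crank, x = r cosθ + √(L² − r² sin²θ), so v = −rω sinθ·[1 + r cosθ/√(L² − r² sin²θ)].
With r = 0.0877 m, L = 0.3973 m, θ = 121°: √(L² − r² sin²θ) = 0.39012 m.
v = −0.0877·9.739·0.85717·[1 + 0.0877·-0.51504/0.39012] = -0.64735 m/s.
|v| = 0.64735 m/s.

0.647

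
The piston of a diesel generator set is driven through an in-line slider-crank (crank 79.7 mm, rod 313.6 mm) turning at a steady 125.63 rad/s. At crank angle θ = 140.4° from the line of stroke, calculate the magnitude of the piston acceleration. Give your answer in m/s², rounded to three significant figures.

ω = 125.6 rad/s
x(θ) = r cosθ + √(L² − r² sin²θ); with ω constant, a = ω²·d²x/dθ².
d²x/dθ² = −r cosθ − r²(cos2θ)/√u − r⁴ sin²2θ/(4u^{3/2}),  u = L² − r² sin²θ = 0.095764 m².
Substituting r = 0.0797 m, L = 0.3136 m, θ = 140.4°: d²x/dθ² = +0.057235 m.
a = ω²·d²x/dθ² = (125.6)²·(+0.057235) = +903.34 m/s²;  |a| = 903.34 m/s².

903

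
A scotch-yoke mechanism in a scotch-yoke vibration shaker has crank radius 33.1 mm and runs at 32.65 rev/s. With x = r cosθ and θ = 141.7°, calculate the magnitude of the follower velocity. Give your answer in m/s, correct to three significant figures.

4.21

ω = 205.1 rad/s (from 32.65 rev/s).
x = r cosθ ⇒ ẋ = −rω sinθ.
|v| = rω|sinθ| = 0.0331·205.1·|sin 141.7°| = 4.2085 m/s.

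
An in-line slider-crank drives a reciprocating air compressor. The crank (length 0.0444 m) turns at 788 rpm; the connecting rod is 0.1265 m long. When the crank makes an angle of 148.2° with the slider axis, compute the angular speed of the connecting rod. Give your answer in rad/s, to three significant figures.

ω = 82.52 rad/s (converted from 788 rpm).
The rod makes angle φ with the slider axis where L sinφ = r sinθ; differentiating, L cosφ·φ̇ = r ω cosθ.
L cosφ = √(L² − r² sin²θ) = 0.12432 m.
|ω_rod| = r ω |cosθ| / √(L² − r² sin²θ) = 0.0444·82.52·0.84989/0.12432 = 25.048 rad/s.

25.0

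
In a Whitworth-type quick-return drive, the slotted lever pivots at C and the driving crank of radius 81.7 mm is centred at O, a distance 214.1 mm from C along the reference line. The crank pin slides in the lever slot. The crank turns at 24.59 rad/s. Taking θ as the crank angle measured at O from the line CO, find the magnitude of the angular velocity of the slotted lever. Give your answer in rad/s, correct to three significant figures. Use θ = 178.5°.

ω = 24.59 rad/s
Crank pin A relative to C: A = (d + r cosθ, r sinθ); lever angle φ = atan2(r sinθ, d + r cosθ).
Differentiating tanφ: φ̇ = rω(d cosθ + r)/(d² + r² + 2dr cosθ).
d² + r² + 2dr cosθ = |CA|² = 0.0175417 m²;  d cosθ + r = -0.13233 m.
|ω_lever| = |0.0817·24.59·-0.13233| / 0.0175417 = 15.155 rad/s.

15.2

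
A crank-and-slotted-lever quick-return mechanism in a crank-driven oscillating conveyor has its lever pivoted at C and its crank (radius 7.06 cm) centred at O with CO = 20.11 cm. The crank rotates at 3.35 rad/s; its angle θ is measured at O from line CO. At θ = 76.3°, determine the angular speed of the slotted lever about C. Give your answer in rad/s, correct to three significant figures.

0.536

ω = 3.35 rad/s
Crank pin A relative to C: A = (d + r cosθ, r sinθ); lever angle φ = atan2(r sinθ, d + r cosθ).
Differentiating tanφ: φ̇ = rω(d cosθ + r)/(d² + r² + 2dr cosθ).
d² + r² + 2dr cosθ = |CA|² = 0.0521507 m²;  d cosθ + r = +0.11823 m.
|ω_lever| = |0.0706·3.35·+0.11823| / 0.0521507 = 0.53618 rad/s.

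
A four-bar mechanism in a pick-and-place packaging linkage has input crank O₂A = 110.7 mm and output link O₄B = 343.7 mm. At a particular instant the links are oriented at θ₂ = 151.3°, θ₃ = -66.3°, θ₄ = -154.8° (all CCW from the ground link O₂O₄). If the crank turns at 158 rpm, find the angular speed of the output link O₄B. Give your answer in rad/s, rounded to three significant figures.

3.25

ω₂ = 16.55 rad/s (from 158 rpm).
Differentiating the loop-closure r₂e^{iθ₂}+r₃e^{iθ₃}=r₁+r₄e^{iθ₄} gives r₂ω₂e^{iθ₂}+r₃ω₃e^{iθ₃}=r₄ω₄e^{iθ₄}.
Eliminating the other unknown: ω₄ = r₂ω₂ sin(θ₂−θ₃) / [r₄ sin(θ₄−θ₃)].
Numerator sine = -0.61015; denominator sine = -0.99966.
Result = 0.1107·16.55·(-0.61015) / (0.3437·(-0.99966)) = +3.2526 rad/s; magnitude 3.2526 rad/s.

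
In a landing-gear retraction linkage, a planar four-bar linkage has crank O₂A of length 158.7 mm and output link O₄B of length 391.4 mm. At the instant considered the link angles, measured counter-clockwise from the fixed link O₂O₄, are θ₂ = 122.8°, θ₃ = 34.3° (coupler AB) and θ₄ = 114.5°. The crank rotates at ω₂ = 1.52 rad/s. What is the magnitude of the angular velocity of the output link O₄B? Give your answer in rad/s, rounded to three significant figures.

ω₂ = 1.52 rad/s
Differentiating the loop-closure r₂e^{iθ₂}+r₃e^{iθ₃}=r₁+r₄e^{iθ₄} gives r₂ω₂e^{iθ₂}+r₃ω₃e^{iθ₃}=r₄ω₄e^{iθ₄}.
Eliminating the other unknown: ω₄ = r₂ω₂ sin(θ₂−θ₃) / [r₄ sin(θ₄−θ₃)].
Numerator sine = +0.99966; denominator sine = +0.98541.
Result = 0.1587·1.52·(+0.99966) / (0.3914·(+0.98541)) = +0.62522 rad/s; magnitude 0.62522 rad/s.

0.625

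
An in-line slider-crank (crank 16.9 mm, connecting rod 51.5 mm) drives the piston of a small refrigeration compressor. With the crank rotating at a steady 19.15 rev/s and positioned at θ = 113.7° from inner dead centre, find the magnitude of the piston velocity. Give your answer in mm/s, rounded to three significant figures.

ω = 2π·19.1 = 120.3 rad/s
For an in-line slider-crank, x = r cosθ + √(L² − r² sin²θ), so v = −rω sinθ·[1 + r cosθ/√(L² − r² sin²θ)].
With r = 0.0169 m, L = 0.0515 m, θ = 113.7°: √(L² − r² sin²θ) = 0.04912 m.
v = −0.0169·120.3·0.91566·[1 + 0.0169·-0.40195/0.04912] = -1.6045 m/s.
|v| = 1.6045 m/s = 1604.5 mm/s.

1600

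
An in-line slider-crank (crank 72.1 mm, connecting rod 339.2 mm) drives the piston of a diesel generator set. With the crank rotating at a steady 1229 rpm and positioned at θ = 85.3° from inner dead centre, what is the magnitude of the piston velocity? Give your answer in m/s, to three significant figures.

ω = 2π·1229/60 = 128.7 rad/s
For an in-line slider-crank, x = r cosθ + √(L² − r² sin²θ), so v = −rω sinθ·[1 + r cosθ/√(L² − r² sin²θ)].
With r = 0.0721 m, L = 0.3392 m, θ = 85.3°: √(L² − r² sin²θ) = 0.3315 m.
v = −0.0721·128.7·0.99664·[1 + 0.0721·0.08194/0.3315] = -9.4129 m/s.
|v| = 9.4129 m/s.

9.41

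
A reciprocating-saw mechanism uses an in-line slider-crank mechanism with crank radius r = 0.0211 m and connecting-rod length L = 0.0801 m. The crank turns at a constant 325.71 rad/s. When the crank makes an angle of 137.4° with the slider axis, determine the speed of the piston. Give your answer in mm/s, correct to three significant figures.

3740

ω = 325.7 rad/s
For an in-line slider-crank, x = r cosθ + √(L² − r² sin²θ), so v = −rω sinθ·[1 + r cosθ/√(L² − r² sin²θ)].
With r = 0.0211 m, L = 0.0801 m, θ = 137.4°: √(L² − r² sin²θ) = 0.078816 m.
v = −0.0211·325.7·0.67688·[1 + 0.0211·-0.73610/0.078816] = -3.7351 m/s.
|v| = 3.7351 m/s = 3735.1 mm/s.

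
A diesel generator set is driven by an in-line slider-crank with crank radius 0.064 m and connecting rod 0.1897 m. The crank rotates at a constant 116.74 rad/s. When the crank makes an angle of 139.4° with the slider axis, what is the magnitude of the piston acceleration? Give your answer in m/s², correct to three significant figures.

ω = 116.7 rad/s
x(θ) = r cosθ + √(L² − r² sin²θ); with ω constant, a = ω²·d²x/dθ².
d²x/dθ² = −r cosθ − r²(cos2θ)/√u − r⁴ sin²2θ/(4u^{3/2}),  u = L² − r² sin²θ = 0.0342514 m².
Substituting r = 0.064 m, L = 0.1897 m, θ = 139.4°: d²x/dθ² = +0.044561 m.
a = ω²·d²x/dθ² = (116.7)²·(+0.044561) = +607.29 m/s²;  |a| = 607.29 m/s².

607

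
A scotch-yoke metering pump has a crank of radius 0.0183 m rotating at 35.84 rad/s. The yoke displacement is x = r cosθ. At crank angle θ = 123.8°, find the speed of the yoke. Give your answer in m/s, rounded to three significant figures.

ω = 35.84 rad/s
x = r cosθ ⇒ ẋ = −rω sinθ.
|v| = rω|sinθ| = 0.0183·35.84·|sin 123.8°| = 0.54502 m/s.

0.545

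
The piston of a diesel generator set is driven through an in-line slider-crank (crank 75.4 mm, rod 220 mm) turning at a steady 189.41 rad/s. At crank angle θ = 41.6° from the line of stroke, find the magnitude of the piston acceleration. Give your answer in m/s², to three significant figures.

ω = 189.4 rad/s
x(θ) = r cosθ + √(L² − r² sin²θ); with ω constant, a = ω²·d²x/dθ².
d²x/dθ² = −r cosθ − r²(cos2θ)/√u − r⁴ sin²2θ/(4u^{3/2}),  u = L² − r² sin²θ = 0.045894 m².
Substituting r = 0.0754 m, L = 0.22 m, θ = 41.6°: d²x/dθ² = -0.060336 m.
a = ω²·d²x/dθ² = (189.4)²·(-0.060336) = -2164.6 m/s²;  |a| = 2164.6 m/s².

2160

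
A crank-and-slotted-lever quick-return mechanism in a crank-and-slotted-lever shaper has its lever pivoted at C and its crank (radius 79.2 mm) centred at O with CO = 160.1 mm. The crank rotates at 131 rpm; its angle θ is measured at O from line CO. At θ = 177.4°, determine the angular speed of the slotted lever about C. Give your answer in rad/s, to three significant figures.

ω = 13.72 rad/s (from 131 rpm).
Crank pin A relative to C: A = (d + r cosθ, r sinθ); lever angle φ = atan2(r sinθ, d + r cosθ).
Differentiating tanφ: φ̇ = rω(d cosθ + r)/(d² + r² + 2dr cosθ).
d² + r² + 2dr cosθ = |CA|² = 0.00657092 m²;  d cosθ + r = -0.080735 m.
|ω_lever| = |0.0792·13.72·-0.080735| / 0.00657092 = 13.349 rad/s.

13.3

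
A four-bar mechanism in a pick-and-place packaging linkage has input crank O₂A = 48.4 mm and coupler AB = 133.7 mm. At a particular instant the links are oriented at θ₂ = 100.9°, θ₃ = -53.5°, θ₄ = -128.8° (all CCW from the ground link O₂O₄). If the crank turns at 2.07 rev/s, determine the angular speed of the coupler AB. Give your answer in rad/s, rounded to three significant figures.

3.71

ω₂ = 13.01 rad/s (from 2.07 rev/s).
Differentiating the loop-closure r₂e^{iθ₂}+r₃e^{iθ₃}=r₁+r₄e^{iθ₄} gives r₂ω₂e^{iθ₂}+r₃ω₃e^{iθ₃}=r₄ω₄e^{iθ₄}.
Eliminating the other unknown: ω₃ = r₂ω₂ sin(θ₄−θ₂) / [r₃ sin(θ₃−θ₄)].
Numerator sine = +0.76267; denominator sine = +0.96727.
Result = 0.0484·13.01·(+0.76267) / (0.1337·(+0.96727)) = +3.7124 rad/s; magnitude 3.7124 rad/s.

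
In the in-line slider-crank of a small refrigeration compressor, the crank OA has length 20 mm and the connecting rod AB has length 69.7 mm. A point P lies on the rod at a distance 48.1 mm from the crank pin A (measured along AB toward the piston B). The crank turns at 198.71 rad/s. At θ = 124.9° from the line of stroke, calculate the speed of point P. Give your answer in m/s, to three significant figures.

ω = 198.7 rad/s.  Crank-pin speed |V_A| = rω = 3.9742 m/s, perpendicular to OA.
Rod angle: sinφ = −(r/L) sinθ ⇒ φ = -13.612°; ω_rod = −rω cosθ/√(L²−r²sin²θ) = +33.566 rad/s.
V_P = V_A + ω_rod × AP, with AP = 0.0481 m along the rod.
Components: V_Px = −rω sinθ − a·ω_rod·sinφ = -2.8795 m/s;  V_Py = rω cosθ + a·ω_rod·cosφ = -0.70466 m/s.
|V_P| = √(V_Px² + V_Py²) = 2.9645 m/s.

2.96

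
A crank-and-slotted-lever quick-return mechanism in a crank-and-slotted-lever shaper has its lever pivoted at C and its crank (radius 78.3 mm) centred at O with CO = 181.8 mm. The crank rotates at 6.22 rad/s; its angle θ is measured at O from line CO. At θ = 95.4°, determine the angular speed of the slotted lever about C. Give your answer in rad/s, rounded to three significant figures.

ω = 6.22 rad/s
Crank pin A relative to C: A = (d + r cosθ, r sinθ); lever angle φ = atan2(r sinθ, d + r cosθ).
Differentiating tanφ: φ̇ = rω(d cosθ + r)/(d² + r² + 2dr cosθ).
d² + r² + 2dr cosθ = |CA|² = 0.0365029 m²;  d cosθ + r = +0.061191 m.
|ω_lever| = |0.0783·6.22·+0.061191| / 0.0365029 = 0.81642 rad/s.

0.816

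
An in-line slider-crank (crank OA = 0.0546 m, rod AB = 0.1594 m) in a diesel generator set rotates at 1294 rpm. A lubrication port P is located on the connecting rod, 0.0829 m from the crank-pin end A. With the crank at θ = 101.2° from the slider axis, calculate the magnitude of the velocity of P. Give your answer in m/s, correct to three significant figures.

7.03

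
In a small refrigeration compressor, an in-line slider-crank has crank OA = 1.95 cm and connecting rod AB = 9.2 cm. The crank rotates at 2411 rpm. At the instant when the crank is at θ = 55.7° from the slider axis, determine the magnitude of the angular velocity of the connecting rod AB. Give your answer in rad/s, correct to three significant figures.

ω = 252.5 rad/s (converted from 2411 rpm).
The rod makes angle φ with the slider axis where L sinφ = r sinθ; differentiating, L cosφ·φ̇ = r ω cosθ.
L cosφ = √(L² − r² sin²θ) = 0.090579 m.
|ω_rod| = r ω |cosθ| / √(L² − r² sin²θ) = 0.0195·252.5·0.56353/0.090579 = 30.63 rad/s.

30.6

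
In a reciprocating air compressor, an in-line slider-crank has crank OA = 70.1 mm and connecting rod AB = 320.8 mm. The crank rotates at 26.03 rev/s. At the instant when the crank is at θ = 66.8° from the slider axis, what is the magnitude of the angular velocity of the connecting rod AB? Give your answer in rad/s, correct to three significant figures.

ω = 163.6 rad/s (converted from 26.03 rev/s).
The rod makes angle φ with the slider axis where L sinφ = r sinθ; differentiating, L cosφ·φ̇ = r ω cosθ.
L cosφ = √(L² − r² sin²θ) = 0.31426 m.
|ω_rod| = r ω |cosθ| / √(L² − r² sin²θ) = 0.0701·163.6·0.39394/0.31426 = 14.372 rad/s.

14.4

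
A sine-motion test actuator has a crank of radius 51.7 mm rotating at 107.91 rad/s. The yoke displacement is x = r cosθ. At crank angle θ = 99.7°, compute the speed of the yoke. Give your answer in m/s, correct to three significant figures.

5.50

ω = 107.9 rad/s
x = r cosθ ⇒ ẋ = −rω sinθ.
|v| = rω|sinθ| = 0.0517·107.9·|sin 99.7°| = 5.4992 m/s.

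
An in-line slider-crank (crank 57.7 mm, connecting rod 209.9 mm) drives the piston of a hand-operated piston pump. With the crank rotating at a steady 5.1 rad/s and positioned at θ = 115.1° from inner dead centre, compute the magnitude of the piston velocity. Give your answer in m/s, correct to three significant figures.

ω = 5.1 rad/s
For an in-line slider-crank, x = r cosθ + √(L² − r² sin²θ), so v = −rω sinθ·[1 + r cosθ/√(L² − r² sin²θ)].
With r = 0.0577 m, L = 0.2099 m, θ = 115.1°: √(L² − r² sin²θ) = 0.20329 m.
v = −0.0577·5.1·0.90557·[1 + 0.0577·-0.42420/0.20329] = -0.2344 m/s.
|v| = 0.2344 m/s.

0.234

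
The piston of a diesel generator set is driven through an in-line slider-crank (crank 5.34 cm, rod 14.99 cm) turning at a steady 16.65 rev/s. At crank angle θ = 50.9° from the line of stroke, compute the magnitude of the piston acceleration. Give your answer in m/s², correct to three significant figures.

331

ω = 2π·16.6 = 104.6 rad/s
x(θ) = r cosθ + √(L² − r² sin²θ); with ω constant, a = ω²·d²x/dθ².
d²x/dθ² = −r cosθ − r²(cos2θ)/√u − r⁴ sin²2θ/(4u^{3/2}),  u = L² − r² sin²θ = 0.0207527 m².
Substituting r = 0.0534 m, L = 0.1499 m, θ = 50.9°: d²x/dθ² = -0.030282 m.
a = ω²·d²x/dθ² = (104.6)²·(-0.030282) = -331.41 m/s²;  |a| = 331.41 m/s².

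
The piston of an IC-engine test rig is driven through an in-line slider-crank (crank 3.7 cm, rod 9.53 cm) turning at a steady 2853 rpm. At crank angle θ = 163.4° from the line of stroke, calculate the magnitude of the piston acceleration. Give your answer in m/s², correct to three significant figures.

ω = 2π·2853/60 = 298.8 rad/s
x(θ) = r cosθ + √(L² − r² sin²θ); with ω constant, a = ω²·d²x/dθ².
d²x/dθ² = −r cosθ − r²(cos2θ)/√u − r⁴ sin²2θ/(4u^{3/2}),  u = L² − r² sin²θ = 0.00897036 m².
Substituting r = 0.037 m, L = 0.0953 m, θ = 163.4°: d²x/dθ² = +0.023198 m.
a = ω²·d²x/dθ² = (298.8)²·(+0.023198) = +2070.6 m/s²;  |a| = 2070.6 m/s².

2070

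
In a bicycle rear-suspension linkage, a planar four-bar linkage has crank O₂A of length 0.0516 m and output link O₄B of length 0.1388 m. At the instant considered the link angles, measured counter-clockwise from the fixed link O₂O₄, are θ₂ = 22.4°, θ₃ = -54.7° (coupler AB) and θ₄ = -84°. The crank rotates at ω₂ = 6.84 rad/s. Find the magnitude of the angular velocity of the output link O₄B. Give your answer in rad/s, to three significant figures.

5.06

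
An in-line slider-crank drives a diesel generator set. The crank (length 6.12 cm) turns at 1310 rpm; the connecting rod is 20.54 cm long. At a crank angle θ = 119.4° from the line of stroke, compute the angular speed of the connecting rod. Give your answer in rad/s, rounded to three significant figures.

20.8

ω = 137.2 rad/s (converted from 1310 rpm).
The rod makes angle φ with the slider axis where L sinφ = r sinθ; differentiating, L cosφ·φ̇ = r ω cosθ.
L cosφ = √(L² − r² sin²θ) = 0.19836 m.
|ω_rod| = r ω |cosθ| / √(L² − r² sin²θ) = 0.0612·137.2·0.49090/0.19836 = 20.778 rad/s.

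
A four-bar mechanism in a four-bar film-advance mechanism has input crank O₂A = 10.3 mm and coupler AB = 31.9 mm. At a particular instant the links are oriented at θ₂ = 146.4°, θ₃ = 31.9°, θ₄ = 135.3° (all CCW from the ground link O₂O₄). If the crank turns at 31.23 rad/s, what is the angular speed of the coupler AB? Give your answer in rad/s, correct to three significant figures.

ω₂ = 31.23 rad/s
Differentiating the loop-closure r₂e^{iθ₂}+r₃e^{iθ₃}=r₁+r₄e^{iθ₄} gives r₂ω₂e^{iθ₂}+r₃ω₃e^{iθ₃}=r₄ω₄e^{iθ₄}.
Eliminating the other unknown: ω₃ = r₂ω₂ sin(θ₄−θ₂) / [r₃ sin(θ₃−θ₄)].
Numerator sine = -0.19252; denominator sine = -0.97278.
Result = 0.0103·31.23·(-0.19252) / (0.0319·(-0.97278)) = +1.9957 rad/s; magnitude 1.9957 rad/s.

2.00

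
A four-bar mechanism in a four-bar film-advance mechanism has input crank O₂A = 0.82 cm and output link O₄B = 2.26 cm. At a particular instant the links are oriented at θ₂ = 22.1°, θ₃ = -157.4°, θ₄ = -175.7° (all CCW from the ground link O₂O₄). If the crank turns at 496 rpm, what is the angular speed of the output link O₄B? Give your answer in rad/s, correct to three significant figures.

0.524

ω₂ = 51.94 rad/s (from 496 rpm).
Differentiating the loop-closure r₂e^{iθ₂}+r₃e^{iθ₃}=r₁+r₄e^{iθ₄} gives r₂ω₂e^{iθ₂}+r₃ω₃e^{iθ₃}=r₄ω₄e^{iθ₄}.
Eliminating the other unknown: ω₄ = r₂ω₂ sin(θ₂−θ₃) / [r₄ sin(θ₄−θ₃)].
Numerator sine = +0.00873; denominator sine = -0.31399.
Result = 0.0082·51.94·(+0.00873) / (0.0226·(-0.31399)) = -0.52377 rad/s; magnitude 0.52377 rad/s.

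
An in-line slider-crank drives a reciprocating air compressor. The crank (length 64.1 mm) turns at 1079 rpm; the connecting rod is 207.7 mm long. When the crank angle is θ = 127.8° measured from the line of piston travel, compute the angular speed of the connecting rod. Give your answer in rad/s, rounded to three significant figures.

ω = 113 rad/s (converted from 1079 rpm).
The rod makes angle φ with the slider axis where L sinφ = r sinθ; differentiating, L cosφ·φ̇ = r ω cosθ.
L cosφ = √(L² − r² sin²θ) = 0.20143 m.
|ω_rod| = r ω |cosθ| / √(L² − r² sin²θ) = 0.0641·113·0.61291/0.20143 = 22.038 rad/s.

22.0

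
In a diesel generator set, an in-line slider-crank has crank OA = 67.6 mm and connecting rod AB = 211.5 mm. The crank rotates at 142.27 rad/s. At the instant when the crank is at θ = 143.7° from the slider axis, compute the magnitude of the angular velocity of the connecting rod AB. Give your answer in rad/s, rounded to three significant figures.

37.3

ω = 142.3 rad/s
The rod makes angle φ with the slider axis where L sinφ = r sinθ; differentiating, L cosφ·φ̇ = r ω cosθ.
L cosφ = √(L² − r² sin²θ) = 0.20768 m.
|ω_rod| = r ω |cosθ| / √(L² − r² sin²θ) = 0.0676·142.3·0.80593/0.20768 = 37.322 rad/s.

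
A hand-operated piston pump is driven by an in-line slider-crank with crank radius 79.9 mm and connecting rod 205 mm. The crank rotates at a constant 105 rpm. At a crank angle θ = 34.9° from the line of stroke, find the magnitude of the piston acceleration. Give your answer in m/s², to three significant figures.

ω = 2π·105/60 = 11 rad/s
x(θ) = r cosθ + √(L² − r² sin²θ); with ω constant, a = ω²·d²x/dθ².
d²x/dθ² = −r cosθ − r²(cos2θ)/√u − r⁴ sin²2θ/(4u^{3/2}),  u = L² − r² sin²θ = 0.0399352 m².
Substituting r = 0.0799 m, L = 0.205 m, θ = 34.9°: d²x/dθ² = -0.077686 m.
a = ω²·d²x/dθ² = (11)²·(-0.077686) = -9.3924 m/s²;  |a| = 9.3924 m/s².

9.39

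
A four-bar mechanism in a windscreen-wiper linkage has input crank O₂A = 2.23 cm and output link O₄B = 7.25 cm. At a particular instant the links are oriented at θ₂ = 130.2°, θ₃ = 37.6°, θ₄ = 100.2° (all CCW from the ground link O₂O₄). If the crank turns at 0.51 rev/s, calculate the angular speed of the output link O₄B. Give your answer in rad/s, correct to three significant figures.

ω₂ = 3.204 rad/s (from 0.51 rev/s).
Differentiating the loop-closure r₂e^{iθ₂}+r₃e^{iθ₃}=r₁+r₄e^{iθ₄} gives r₂ω₂e^{iθ₂}+r₃ω₃e^{iθ₃}=r₄ω₄e^{iθ₄}.
Eliminating the other unknown: ω₄ = r₂ω₂ sin(θ₂−θ₃) / [r₄ sin(θ₄−θ₃)].
Numerator sine = +0.99897; denominator sine = +0.88782.
Result = 0.0223·3.204·(+0.99897) / (0.0725·(+0.88782)) = +1.109 rad/s; magnitude 1.109 rad/s.

1.11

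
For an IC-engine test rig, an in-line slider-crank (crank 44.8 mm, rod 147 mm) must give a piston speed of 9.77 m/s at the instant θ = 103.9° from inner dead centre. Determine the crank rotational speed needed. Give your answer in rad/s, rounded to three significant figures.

For an in-line slider-crank, |v_piston| = rω|sinθ|·[1 + r cosθ/√(L² − r² sin²θ)].
With r = 0.0448 m, L = 0.147 m, θ = 103.9°: the bracketed kinematic factor |dx/dθ| = 0.040155 m.
ω = v/|dx/dθ| = 9.77/0.040155 = 243.31 rad/s.

243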